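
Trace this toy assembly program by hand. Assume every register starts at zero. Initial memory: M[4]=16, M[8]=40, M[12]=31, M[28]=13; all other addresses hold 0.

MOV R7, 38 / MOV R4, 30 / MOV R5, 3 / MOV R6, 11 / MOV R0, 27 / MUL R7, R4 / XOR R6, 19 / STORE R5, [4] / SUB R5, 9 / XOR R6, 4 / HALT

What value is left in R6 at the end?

R7=38
R4=30
R5=3
R6=11
R0=27
R7=38*30=1140
R6=11^19=24
STORE R5, [4] → M[4]=3
R5=3-9=-6
R6=24^4=28
halt.

28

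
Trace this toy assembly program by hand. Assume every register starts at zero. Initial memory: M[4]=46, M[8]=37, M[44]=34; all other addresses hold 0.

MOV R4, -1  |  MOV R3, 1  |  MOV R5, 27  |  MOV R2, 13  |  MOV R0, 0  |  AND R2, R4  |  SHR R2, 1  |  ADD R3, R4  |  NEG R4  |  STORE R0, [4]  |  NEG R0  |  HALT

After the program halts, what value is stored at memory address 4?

0

R4=-1
R3=1
R5=27
R2=13
R0=0
R2=13&(-1)=13
R2=13>>1=6
R3=1+(-1)=0
R4=-(-1)=1
STORE R0, [4] → M[4]=0
R0=-(0)=0
halt.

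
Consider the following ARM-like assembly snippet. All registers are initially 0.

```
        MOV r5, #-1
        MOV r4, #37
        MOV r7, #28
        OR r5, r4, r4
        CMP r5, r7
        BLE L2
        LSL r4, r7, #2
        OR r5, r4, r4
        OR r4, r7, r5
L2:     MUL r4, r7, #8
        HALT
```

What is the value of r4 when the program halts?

224

after MOV r5, #-1: r5=-1
after MOV r4, #37: r4=37
after MOV r7, #28: r7=28
after OR r5, r4, r4: r5=37|37=37
CMP r5, r7  (cmp 37,28)
BLE L2: not taken
after LSL r4, r7, #2: r4=28<<2=112
after OR r5, r4, r4: r5=112|112=112
after OR r4, r7, r5: r4=28|112=124
after MUL r4, r7, #8: r4=28*8=224
halt.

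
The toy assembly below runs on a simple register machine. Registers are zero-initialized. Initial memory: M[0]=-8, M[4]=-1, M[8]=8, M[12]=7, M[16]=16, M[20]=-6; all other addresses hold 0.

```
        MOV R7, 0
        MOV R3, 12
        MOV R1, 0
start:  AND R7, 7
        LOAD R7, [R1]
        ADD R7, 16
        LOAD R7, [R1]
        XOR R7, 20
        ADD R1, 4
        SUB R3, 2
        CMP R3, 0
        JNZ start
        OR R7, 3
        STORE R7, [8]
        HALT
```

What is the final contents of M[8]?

R7=0
R3=12
R1=0
R7=0&7=0
R7=M[0]=-8
R7=(-8)+16=8
R7=M[0]=-8
R7=(-8)^20=-20
R1=0+4=4
R3=12-2=10
CMP R3, 0  (cmp 10,0)
JNZ start: taken
R7=(-20)&7=4
R7=M[4]=-1
R7=(-1)+16=15
R7=M[4]=-1
R7=(-1)^20=-21
R1=4+4=8
R3=10-2=8
CMP R3, 0  (cmp 8,0)
JNZ start: taken
R7=(-21)&7=3
R7=M[8]=8
R7=8+16=24
R7=M[8]=8
R7=8^20=28
R1=8+4=12
R3=8-2=6
CMP R3, 0  (cmp 6,0)
JNZ start: taken
R7=28&7=4
R7=M[12]=7
R7=7+16=23
R7=M[12]=7
R7=7^20=19
R1=12+4=16
R3=6-2=4
CMP R3, 0  (cmp 4,0)
JNZ start: taken
R7=19&7=3
R7=M[16]=16
R7=16+16=32
R7=M[16]=16
R7=16^20=4
R1=16+4=20
R3=4-2=2
CMP R3, 0  (cmp 2,0)
JNZ start: taken
R7=4&7=4
R7=M[20]=-6
R7=(-6)+16=10
R7=M[20]=-6
R7=(-6)^20=-18
R1=20+4=24
R3=2-2=0
CMP R3, 0  (cmp 0,0)
JNZ start: not taken
R7=(-18)|3=-17
STORE R7, [8] → M[8]=-17
halt.

-17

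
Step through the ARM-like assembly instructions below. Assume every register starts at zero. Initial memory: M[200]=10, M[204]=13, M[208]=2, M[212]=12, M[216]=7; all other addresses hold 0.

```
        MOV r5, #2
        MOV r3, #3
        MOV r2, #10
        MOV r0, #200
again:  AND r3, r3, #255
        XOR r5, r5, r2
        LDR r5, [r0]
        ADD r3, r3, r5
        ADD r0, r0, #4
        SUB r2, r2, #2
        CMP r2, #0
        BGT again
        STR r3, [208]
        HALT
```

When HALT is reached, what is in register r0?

MOV r5, #2 → r5=2
MOV r3, #3 → r3=3
MOV r2, #10 → r2=10
MOV r0, #200 → r0=200
AND r3, r3, #255 → r3=3&255=3
XOR r5, r5, r2 → r5=2^10=8
LDR r5, [r0] → r5=M[200]=10
ADD r3, r3, r5 → r3=3+10=13
ADD r0, r0, #4 → r0=200+4=204
SUB r2, r2, #2 → r2=10-2=8
CMP r2, #0  (cmp 8,0)
BGT again: taken
AND r3, r3, #255 → r3=13&255=13
XOR r5, r5, r2 → r5=10^8=2
LDR r5, [r0] → r5=M[204]=13
ADD r3, r3, r5 → r3=13+13=26
ADD r0, r0, #4 → r0=204+4=208
SUB r2, r2, #2 → r2=8-2=6
CMP r2, #0  (cmp 6,0)
BGT again: taken
AND r3, r3, #255 → r3=26&255=26
XOR r5, r5, r2 → r5=13^6=11
LDR r5, [r0] → r5=M[208]=2
ADD r3, r3, r5 → r3=26+2=28
ADD r0, r0, #4 → r0=208+4=212
SUB r2, r2, #2 → r2=6-2=4
CMP r2, #0  (cmp 4,0)
BGT again: taken
AND r3, r3, #255 → r3=28&255=28
XOR r5, r5, r2 → r5=2^4=6
LDR r5, [r0] → r5=M[212]=12
ADD r3, r3, r5 → r3=28+12=40
ADD r0, r0, #4 → r0=212+4=216
SUB r2, r2, #2 → r2=4-2=2
CMP r2, #0  (cmp 2,0)
BGT again: taken
AND r3, r3, #255 → r3=40&255=40
XOR r5, r5, r2 → r5=12^2=14
LDR r5, [r0] → r5=M[216]=7
ADD r3, r3, r5 → r3=40+7=47
ADD r0, r0, #4 → r0=216+4=220
SUB r2, r2, #2 → r2=2-2=0
CMP r2, #0  (cmp 0,0)
BGT again: not taken
STR r3, [208] → M[208]=47
halt.

220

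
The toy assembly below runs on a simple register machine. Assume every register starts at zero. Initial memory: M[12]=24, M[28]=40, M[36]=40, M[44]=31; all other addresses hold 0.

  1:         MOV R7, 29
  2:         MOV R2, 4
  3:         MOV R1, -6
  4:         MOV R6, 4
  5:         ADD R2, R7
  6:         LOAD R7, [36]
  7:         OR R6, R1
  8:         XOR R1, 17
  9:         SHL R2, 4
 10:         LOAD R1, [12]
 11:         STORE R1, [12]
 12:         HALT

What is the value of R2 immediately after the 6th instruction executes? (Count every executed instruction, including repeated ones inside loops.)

33

after MOV R7, 29: R7=29
after MOV R2, 4: R2=4
after MOV R1, -6: R1=-6
after MOV R6, 4: R6=4
after ADD R2, R7: R2=4+29=33
after LOAD R7, [36]: R7=M[36]=40
After step 6: R2 = 33.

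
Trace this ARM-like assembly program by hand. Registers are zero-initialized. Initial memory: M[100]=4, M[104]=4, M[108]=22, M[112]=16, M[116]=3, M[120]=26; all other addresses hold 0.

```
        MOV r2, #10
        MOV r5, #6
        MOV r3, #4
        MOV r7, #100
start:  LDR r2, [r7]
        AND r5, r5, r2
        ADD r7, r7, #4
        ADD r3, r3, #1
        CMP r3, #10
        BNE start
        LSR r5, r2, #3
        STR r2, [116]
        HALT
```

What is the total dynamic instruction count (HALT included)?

r2=10
r5=6
r3=4
r7=100
r2=M[100]=4
r5=6&4=4
r7=100+4=104
r3=4+1=5
CMP r3, #10  (cmp 5,10)
BNE start: taken
r2=M[104]=4
r5=4&4=4
r7=104+4=108
r3=5+1=6
CMP r3, #10  (cmp 6,10)
BNE start: taken
r2=M[108]=22
r5=4&22=4
r7=108+4=112
r3=6+1=7
CMP r3, #10  (cmp 7,10)
BNE start: taken
r2=M[112]=16
r5=4&16=0
r7=112+4=116
r3=7+1=8
CMP r3, #10  (cmp 8,10)
BNE start: taken
r2=M[116]=3
r5=0&3=0
r7=116+4=120
r3=8+1=9
CMP r3, #10  (cmp 9,10)
BNE start: taken
r2=M[120]=26
r5=0&26=0
r7=120+4=124
r3=9+1=10
CMP r3, #10  (cmp 10,10)
BNE start: not taken
r5=26>>3=3
STR r2, [116] → M[116]=26
halt.
Total executed instructions: 43.

43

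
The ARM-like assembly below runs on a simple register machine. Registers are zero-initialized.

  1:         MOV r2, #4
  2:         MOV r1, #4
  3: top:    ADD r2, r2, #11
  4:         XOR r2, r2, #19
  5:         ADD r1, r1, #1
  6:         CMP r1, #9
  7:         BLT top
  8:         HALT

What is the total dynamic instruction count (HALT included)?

28

after MOV r2, #4: r2=4
after MOV r1, #4: r1=4
after ADD r2, r2, #11: r2=4+11=15
after XOR r2, r2, #19: r2=15^19=28
after ADD r1, r1, #1: r1=4+1=5
CMP r1, #9  (cmp 5,9)
BLT top: taken
after ADD r2, r2, #11: r2=28+11=39
after XOR r2, r2, #19: r2=39^19=52
after ADD r1, r1, #1: r1=5+1=6
CMP r1, #9  (cmp 6,9)
BLT top: taken
after ADD r2, r2, #11: r2=52+11=63
after XOR r2, r2, #19: r2=63^19=44
after ADD r1, r1, #1: r1=6+1=7
CMP r1, #9  (cmp 7,9)
BLT top: taken
after ADD r2, r2, #11: r2=44+11=55
after XOR r2, r2, #19: r2=55^19=36
after ADD r1, r1, #1: r1=7+1=8
CMP r1, #9  (cmp 8,9)
BLT top: taken
after ADD r2, r2, #11: r2=36+11=47
after XOR r2, r2, #19: r2=47^19=60
after ADD r1, r1, #1: r1=8+1=9
CMP r1, #9  (cmp 9,9)
BLT top: not taken
halt.
Total executed instructions: 28.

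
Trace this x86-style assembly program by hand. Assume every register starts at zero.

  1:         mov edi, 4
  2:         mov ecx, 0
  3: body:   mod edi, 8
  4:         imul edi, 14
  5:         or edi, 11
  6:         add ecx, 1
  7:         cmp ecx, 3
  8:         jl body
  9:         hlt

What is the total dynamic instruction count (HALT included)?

21

mov edi, 4 → edi=4
mov ecx, 0 → ecx=0
mod edi, 8 → edi=4%8=4
imul edi, 14 → edi=4*14=56
or edi, 11 → edi=56|11=59
add ecx, 1 → ecx=0+1=1
cmp ecx, 3  (cmp 1,3)
jl body: taken
mod edi, 8 → edi=59%8=3
imul edi, 14 → edi=3*14=42
or edi, 11 → edi=42|11=43
add ecx, 1 → ecx=1+1=2
cmp ecx, 3  (cmp 2,3)
jl body: taken
mod edi, 8 → edi=43%8=3
imul edi, 14 → edi=3*14=42
or edi, 11 → edi=42|11=43
add ecx, 1 → ecx=2+1=3
cmp ecx, 3  (cmp 3,3)
jl body: not taken
halt.
Total executed instructions: 21.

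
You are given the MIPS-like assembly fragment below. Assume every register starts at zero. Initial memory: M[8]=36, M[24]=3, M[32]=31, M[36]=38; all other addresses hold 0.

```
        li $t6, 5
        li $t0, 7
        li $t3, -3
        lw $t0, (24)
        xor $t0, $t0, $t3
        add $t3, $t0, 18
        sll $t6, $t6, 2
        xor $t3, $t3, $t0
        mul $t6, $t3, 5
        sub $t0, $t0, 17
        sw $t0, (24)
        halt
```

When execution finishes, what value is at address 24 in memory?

-19

$t6=5
$t0=7
$t3=-3
$t0=M[24]=3
$t0=3^(-3)=-2
$t3=(-2)+18=16
$t6=5<<2=20
$t3=16^(-2)=-18
$t6=(-18)*5=-90
$t0=(-2)-17=-19
sw $t0, (24) → M[24]=-19
halt.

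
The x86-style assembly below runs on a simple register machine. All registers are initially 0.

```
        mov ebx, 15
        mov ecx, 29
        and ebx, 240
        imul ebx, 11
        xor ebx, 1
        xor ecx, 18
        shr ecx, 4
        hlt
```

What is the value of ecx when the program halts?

after mov ebx, 15: ebx=15
after mov ecx, 29: ecx=29
after and ebx, 240: ebx=15&240=0
after imul ebx, 11: ebx=0*11=0
after xor ebx, 1: ebx=0^1=1
after xor ecx, 18: ecx=29^18=15
after shr ecx, 4: ecx=15>>4=0
halt.

0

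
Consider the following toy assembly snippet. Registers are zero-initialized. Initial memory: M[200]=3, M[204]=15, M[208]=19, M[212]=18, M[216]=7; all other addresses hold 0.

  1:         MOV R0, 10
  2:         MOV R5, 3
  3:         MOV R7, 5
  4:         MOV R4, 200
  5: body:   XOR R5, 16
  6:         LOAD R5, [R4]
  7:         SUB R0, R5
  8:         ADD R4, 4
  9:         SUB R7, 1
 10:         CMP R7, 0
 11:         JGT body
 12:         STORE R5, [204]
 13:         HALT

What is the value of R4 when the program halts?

220

after MOV R0, 10: R0=10
after MOV R5, 3: R5=3
after MOV R7, 5: R7=5
after MOV R4, 200: R4=200
after XOR R5, 16: R5=3^16=19
after LOAD R5, [R4]: R5=M[200]=3
after SUB R0, R5: R0=10-3=7
after ADD R4, 4: R4=200+4=204
after SUB R7, 1: R7=5-1=4
CMP R7, 0  (cmp 4,0)
JGT body: taken
after XOR R5, 16: R5=3^16=19
after LOAD R5, [R4]: R5=M[204]=15
after SUB R0, R5: R0=7-15=-8
after ADD R4, 4: R4=204+4=208
after SUB R7, 1: R7=4-1=3
CMP R7, 0  (cmp 3,0)
JGT body: taken
after XOR R5, 16: R5=15^16=31
after LOAD R5, [R4]: R5=M[208]=19
after SUB R0, R5: R0=(-8)-19=-27
after ADD R4, 4: R4=208+4=212
after SUB R7, 1: R7=3-1=2
CMP R7, 0  (cmp 2,0)
JGT body: taken
after XOR R5, 16: R5=19^16=3
after LOAD R5, [R4]: R5=M[212]=18
after SUB R0, R5: R0=(-27)-18=-45
after ADD R4, 4: R4=212+4=216
after SUB R7, 1: R7=2-1=1
CMP R7, 0  (cmp 1,0)
JGT body: taken
after XOR R5, 16: R5=18^16=2
after LOAD R5, [R4]: R5=M[216]=7
after SUB R0, R5: R0=(-45)-7=-52
after ADD R4, 4: R4=216+4=220
after SUB R7, 1: R7=1-1=0
CMP R7, 0  (cmp 0,0)
JGT body: not taken
STORE R5, [204] → M[204]=7
halt.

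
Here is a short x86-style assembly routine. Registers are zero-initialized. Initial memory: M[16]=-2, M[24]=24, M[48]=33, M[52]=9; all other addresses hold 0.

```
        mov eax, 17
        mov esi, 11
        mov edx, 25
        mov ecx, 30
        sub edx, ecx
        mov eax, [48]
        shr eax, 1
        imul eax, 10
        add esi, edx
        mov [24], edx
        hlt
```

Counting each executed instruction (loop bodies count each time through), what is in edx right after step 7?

eax=17
esi=11
edx=25
ecx=30
edx=25-30=-5
eax=M[48]=33
eax=33>>1=16
After step 7: edx = -5.

-5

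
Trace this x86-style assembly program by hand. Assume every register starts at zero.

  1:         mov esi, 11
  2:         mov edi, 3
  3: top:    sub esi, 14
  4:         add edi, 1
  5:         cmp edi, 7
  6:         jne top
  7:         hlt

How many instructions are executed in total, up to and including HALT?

19

esi=11
edi=3
esi=11-14=-3
edi=3+1=4
cmp edi, 7  (cmp 4,7)
jne top: taken
esi=(-3)-14=-17
edi=4+1=5
cmp edi, 7  (cmp 5,7)
jne top: taken
esi=(-17)-14=-31
edi=5+1=6
cmp edi, 7  (cmp 6,7)
jne top: taken
esi=(-31)-14=-45
edi=6+1=7
cmp edi, 7  (cmp 7,7)
jne top: not taken
halt.
Total executed instructions: 19.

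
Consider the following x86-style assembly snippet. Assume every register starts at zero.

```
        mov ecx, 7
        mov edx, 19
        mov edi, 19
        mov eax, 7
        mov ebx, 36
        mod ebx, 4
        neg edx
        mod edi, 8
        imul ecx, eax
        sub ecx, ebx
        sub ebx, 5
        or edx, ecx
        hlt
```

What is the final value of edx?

after mov ecx, 7: ecx=7
after mov edx, 19: edx=19
after mov edi, 19: edi=19
after mov eax, 7: eax=7
after mov ebx, 36: ebx=36
after mod ebx, 4: ebx=36%4=0
after neg edx: edx=-(19)=-19
after mod edi, 8: edi=19%8=3
after imul ecx, eax: ecx=7*7=49
after sub ecx, ebx: ecx=49-0=49
after sub ebx, 5: ebx=0-5=-5
after or edx, ecx: edx=(-19)|49=-3
halt.

-3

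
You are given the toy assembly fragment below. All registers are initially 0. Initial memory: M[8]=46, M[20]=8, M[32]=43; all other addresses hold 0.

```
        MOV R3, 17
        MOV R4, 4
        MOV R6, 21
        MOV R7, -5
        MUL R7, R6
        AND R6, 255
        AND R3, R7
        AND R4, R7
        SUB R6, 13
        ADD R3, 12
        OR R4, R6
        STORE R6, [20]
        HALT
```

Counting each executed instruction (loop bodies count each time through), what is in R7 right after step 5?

-105

after MOV R3, 17: R3=17
after MOV R4, 4: R4=4
after MOV R6, 21: R6=21
after MOV R7, -5: R7=-5
after MUL R7, R6: R7=(-5)*21=-105
After step 5: R7 = -105.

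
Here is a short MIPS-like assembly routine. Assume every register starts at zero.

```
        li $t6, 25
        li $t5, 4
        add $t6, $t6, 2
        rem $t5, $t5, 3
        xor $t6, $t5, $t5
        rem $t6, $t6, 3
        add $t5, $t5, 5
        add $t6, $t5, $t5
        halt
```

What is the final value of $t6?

12

$t6=25
$t5=4
$t6=25+2=27
$t5=4%3=1
$t6=1^1=0
$t6=0%3=0
$t5=1+5=6
$t6=6+6=12
halt.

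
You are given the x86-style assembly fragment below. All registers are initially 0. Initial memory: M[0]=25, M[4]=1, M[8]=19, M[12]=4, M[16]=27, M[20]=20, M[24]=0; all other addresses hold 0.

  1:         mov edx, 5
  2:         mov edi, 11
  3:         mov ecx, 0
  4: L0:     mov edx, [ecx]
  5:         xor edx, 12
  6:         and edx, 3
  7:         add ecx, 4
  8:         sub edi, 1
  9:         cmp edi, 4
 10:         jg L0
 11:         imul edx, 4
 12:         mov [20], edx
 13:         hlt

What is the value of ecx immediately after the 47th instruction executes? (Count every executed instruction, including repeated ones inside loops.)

after mov edx, 5: edx=5
after mov edi, 11: edi=11
after mov ecx, 0: ecx=0
after mov edx, [ecx]: edx=M[0]=25
after xor edx, 12: edx=25^12=21
after and edx, 3: edx=21&3=1
after add ecx, 4: ecx=0+4=4
after sub edi, 1: edi=11-1=10
cmp edi, 4  (cmp 10,4)
jg L0: taken
after mov edx, [ecx]: edx=M[4]=1
after xor edx, 12: edx=1^12=13
after and edx, 3: edx=13&3=1
after add ecx, 4: ecx=4+4=8
after sub edi, 1: edi=10-1=9
cmp edi, 4  (cmp 9,4)
jg L0: taken
after mov edx, [ecx]: edx=M[8]=19
after xor edx, 12: edx=19^12=31
after and edx, 3: edx=31&3=3
after add ecx, 4: ecx=8+4=12
after sub edi, 1: edi=9-1=8
cmp edi, 4  (cmp 8,4)
jg L0: taken
after mov edx, [ecx]: edx=M[12]=4
after xor edx, 12: edx=4^12=8
after and edx, 3: edx=8&3=0
after add ecx, 4: ecx=12+4=16
after sub edi, 1: edi=8-1=7
cmp edi, 4  (cmp 7,4)
jg L0: taken
after mov edx, [ecx]: edx=M[16]=27
after xor edx, 12: edx=27^12=23
after and edx, 3: edx=23&3=3
after add ecx, 4: ecx=16+4=20
after sub edi, 1: edi=7-1=6
cmp edi, 4  (cmp 6,4)
jg L0: taken
after mov edx, [ecx]: edx=M[20]=20
after xor edx, 12: edx=20^12=24
after and edx, 3: edx=24&3=0
after add ecx, 4: ecx=20+4=24
after sub edi, 1: edi=6-1=5
cmp edi, 4  (cmp 5,4)
jg L0: taken
after mov edx, [ecx]: edx=M[24]=0
after xor edx, 12: edx=0^12=12
After step 47: ecx = 24.

24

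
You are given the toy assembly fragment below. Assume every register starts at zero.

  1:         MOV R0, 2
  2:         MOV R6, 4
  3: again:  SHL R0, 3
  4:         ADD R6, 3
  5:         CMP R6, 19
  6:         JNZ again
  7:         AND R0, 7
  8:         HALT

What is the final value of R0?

0

MOV R0, 2 → R0=2
MOV R6, 4 → R6=4
SHL R0, 3 → R0=2<<3=16
ADD R6, 3 → R6=4+3=7
CMP R6, 19  (cmp 7,19)
JNZ again: taken
SHL R0, 3 → R0=16<<3=128
ADD R6, 3 → R6=7+3=10
CMP R6, 19  (cmp 10,19)
JNZ again: taken
SHL R0, 3 → R0=128<<3=1024
ADD R6, 3 → R6=10+3=13
CMP R6, 19  (cmp 13,19)
JNZ again: taken
SHL R0, 3 → R0=1024<<3=8192
ADD R6, 3 → R6=13+3=16
CMP R6, 19  (cmp 16,19)
JNZ again: taken
SHL R0, 3 → R0=8192<<3=65536
ADD R6, 3 → R6=16+3=19
CMP R6, 19  (cmp 19,19)
JNZ again: not taken
AND R0, 7 → R0=65536&7=0
halt.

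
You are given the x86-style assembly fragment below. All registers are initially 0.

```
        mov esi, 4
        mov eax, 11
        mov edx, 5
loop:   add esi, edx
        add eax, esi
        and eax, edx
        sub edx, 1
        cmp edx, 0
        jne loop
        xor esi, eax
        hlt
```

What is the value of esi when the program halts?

esi=4
eax=11
edx=5
esi=4+5=9
eax=11+9=20
eax=20&5=4
edx=5-1=4
cmp edx, 0  (cmp 4,0)
jne loop: taken
esi=9+4=13
eax=4+13=17
eax=17&4=0
edx=4-1=3
cmp edx, 0  (cmp 3,0)
jne loop: taken
esi=13+3=16
eax=0+16=16
eax=16&3=0
edx=3-1=2
cmp edx, 0  (cmp 2,0)
jne loop: taken
esi=16+2=18
eax=0+18=18
eax=18&2=2
edx=2-1=1
cmp edx, 0  (cmp 1,0)
jne loop: taken
esi=18+1=19
eax=2+19=21
eax=21&1=1
edx=1-1=0
cmp edx, 0  (cmp 0,0)
jne loop: not taken
esi=19^1=18
halt.

18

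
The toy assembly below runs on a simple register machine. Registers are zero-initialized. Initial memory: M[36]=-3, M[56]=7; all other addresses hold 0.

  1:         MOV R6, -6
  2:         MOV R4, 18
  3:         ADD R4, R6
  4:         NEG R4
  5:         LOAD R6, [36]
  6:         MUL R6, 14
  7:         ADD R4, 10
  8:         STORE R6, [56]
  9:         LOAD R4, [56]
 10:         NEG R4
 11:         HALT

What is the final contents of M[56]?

MOV R6, -6 → R6=-6
MOV R4, 18 → R4=18
ADD R4, R6 → R4=18+(-6)=12
NEG R4 → R4=-(12)=-12
LOAD R6, [36] → R6=M[36]=-3
MUL R6, 14 → R6=(-3)*14=-42
ADD R4, 10 → R4=(-12)+10=-2
STORE R6, [56] → M[56]=-42
LOAD R4, [56] → R4=M[56]=-42
NEG R4 → R4=-(-42)=42
halt.

-42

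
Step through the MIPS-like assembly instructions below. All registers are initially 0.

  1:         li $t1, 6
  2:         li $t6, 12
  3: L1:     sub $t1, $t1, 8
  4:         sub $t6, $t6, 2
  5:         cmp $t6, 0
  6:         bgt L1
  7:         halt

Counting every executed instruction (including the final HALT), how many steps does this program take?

27

$t1=6
$t6=12
$t1=6-8=-2
$t6=12-2=10
cmp $t6, 0  (cmp 10,0)
bgt L1: taken
$t1=(-2)-8=-10
$t6=10-2=8
cmp $t6, 0  (cmp 8,0)
bgt L1: taken
$t1=(-10)-8=-18
$t6=8-2=6
cmp $t6, 0  (cmp 6,0)
bgt L1: taken
$t1=(-18)-8=-26
$t6=6-2=4
cmp $t6, 0  (cmp 4,0)
bgt L1: taken
$t1=(-26)-8=-34
$t6=4-2=2
cmp $t6, 0  (cmp 2,0)
bgt L1: taken
$t1=(-34)-8=-42
$t6=2-2=0
cmp $t6, 0  (cmp 0,0)
bgt L1: not taken
halt.
Total executed instructions: 27.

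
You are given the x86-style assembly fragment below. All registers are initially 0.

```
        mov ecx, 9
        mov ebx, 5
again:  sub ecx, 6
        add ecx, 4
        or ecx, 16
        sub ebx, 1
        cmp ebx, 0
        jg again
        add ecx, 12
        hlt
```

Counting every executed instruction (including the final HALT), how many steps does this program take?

after mov ecx, 9: ecx=9
after mov ebx, 5: ebx=5
after sub ecx, 6: ecx=9-6=3
after add ecx, 4: ecx=3+4=7
after or ecx, 16: ecx=7|16=23
after sub ebx, 1: ebx=5-1=4
cmp ebx, 0  (cmp 4,0)
jg again: taken
after sub ecx, 6: ecx=23-6=17
after add ecx, 4: ecx=17+4=21
after or ecx, 16: ecx=21|16=21
after sub ebx, 1: ebx=4-1=3
cmp ebx, 0  (cmp 3,0)
jg again: taken
after sub ecx, 6: ecx=21-6=15
after add ecx, 4: ecx=15+4=19
after or ecx, 16: ecx=19|16=19
after sub ebx, 1: ebx=3-1=2
cmp ebx, 0  (cmp 2,0)
jg again: taken
after sub ecx, 6: ecx=19-6=13
after add ecx, 4: ecx=13+4=17
after or ecx, 16: ecx=17|16=17
after sub ebx, 1: ebx=2-1=1
cmp ebx, 0  (cmp 1,0)
jg again: taken
after sub ecx, 6: ecx=17-6=11
after add ecx, 4: ecx=11+4=15
after or ecx, 16: ecx=15|16=31
after sub ebx, 1: ebx=1-1=0
cmp ebx, 0  (cmp 0,0)
jg again: not taken
after add ecx, 12: ecx=31+12=43
halt.
Total executed instructions: 34.

34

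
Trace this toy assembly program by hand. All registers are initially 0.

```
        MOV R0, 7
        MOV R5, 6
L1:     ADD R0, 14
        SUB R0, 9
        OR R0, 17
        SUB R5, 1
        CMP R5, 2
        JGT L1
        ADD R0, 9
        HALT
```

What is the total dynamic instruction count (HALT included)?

MOV R0, 7 → R0=7
MOV R5, 6 → R5=6
ADD R0, 14 → R0=7+14=21
SUB R0, 9 → R0=21-9=12
OR R0, 17 → R0=12|17=29
SUB R5, 1 → R5=6-1=5
CMP R5, 2  (cmp 5,2)
JGT L1: taken
ADD R0, 14 → R0=29+14=43
SUB R0, 9 → R0=43-9=34
OR R0, 17 → R0=34|17=51
SUB R5, 1 → R5=5-1=4
CMP R5, 2  (cmp 4,2)
JGT L1: taken
ADD R0, 14 → R0=51+14=65
SUB R0, 9 → R0=65-9=56
OR R0, 17 → R0=56|17=57
SUB R5, 1 → R5=4-1=3
CMP R5, 2  (cmp 3,2)
JGT L1: taken
ADD R0, 14 → R0=57+14=71
SUB R0, 9 → R0=71-9=62
OR R0, 17 → R0=62|17=63
SUB R5, 1 → R5=3-1=2
CMP R5, 2  (cmp 2,2)
JGT L1: not taken
ADD R0, 9 → R0=63+9=72
halt.
Total executed instructions: 28.

28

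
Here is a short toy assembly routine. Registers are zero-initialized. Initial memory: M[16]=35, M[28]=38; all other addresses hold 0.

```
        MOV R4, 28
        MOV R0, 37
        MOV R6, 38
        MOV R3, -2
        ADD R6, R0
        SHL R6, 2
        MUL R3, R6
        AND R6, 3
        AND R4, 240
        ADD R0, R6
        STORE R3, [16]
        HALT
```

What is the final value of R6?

0

MOV R4, 28 → R4=28
MOV R0, 37 → R0=37
MOV R6, 38 → R6=38
MOV R3, -2 → R3=-2
ADD R6, R0 → R6=38+37=75
SHL R6, 2 → R6=75<<2=300
MUL R3, R6 → R3=(-2)*300=-600
AND R6, 3 → R6=300&3=0
AND R4, 240 → R4=28&240=16
ADD R0, R6 → R0=37+0=37
STORE R3, [16] → M[16]=-600
halt.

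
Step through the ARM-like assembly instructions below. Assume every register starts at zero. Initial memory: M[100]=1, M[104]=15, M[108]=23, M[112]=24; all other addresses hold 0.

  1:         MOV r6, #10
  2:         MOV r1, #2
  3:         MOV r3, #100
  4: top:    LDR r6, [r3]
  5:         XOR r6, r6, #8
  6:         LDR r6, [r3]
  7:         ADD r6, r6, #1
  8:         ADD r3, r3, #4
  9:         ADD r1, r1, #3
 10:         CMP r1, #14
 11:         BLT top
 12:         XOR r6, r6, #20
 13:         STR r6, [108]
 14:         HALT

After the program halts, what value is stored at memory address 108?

r6=10
r1=2
r3=100
r6=M[100]=1
r6=1^8=9
r6=M[100]=1
r6=1+1=2
r3=100+4=104
r1=2+3=5
CMP r1, #14  (cmp 5,14)
BLT top: taken
r6=M[104]=15
r6=15^8=7
r6=M[104]=15
r6=15+1=16
r3=104+4=108
r1=5+3=8
CMP r1, #14  (cmp 8,14)
BLT top: taken
r6=M[108]=23
r6=23^8=31
r6=M[108]=23
r6=23+1=24
r3=108+4=112
r1=8+3=11
CMP r1, #14  (cmp 11,14)
BLT top: taken
r6=M[112]=24
r6=24^8=16
r6=M[112]=24
r6=24+1=25
r3=112+4=116
r1=11+3=14
CMP r1, #14  (cmp 14,14)
BLT top: not taken
r6=25^20=13
STR r6, [108] → M[108]=13
halt.

13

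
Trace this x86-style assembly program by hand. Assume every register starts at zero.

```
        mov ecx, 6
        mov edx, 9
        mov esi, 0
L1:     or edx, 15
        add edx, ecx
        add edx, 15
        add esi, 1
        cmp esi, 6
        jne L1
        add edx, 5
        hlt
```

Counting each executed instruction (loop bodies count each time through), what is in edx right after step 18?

after mov ecx, 6: ecx=6
after mov edx, 9: edx=9
after mov esi, 0: esi=0
after or edx, 15: edx=9|15=15
after add edx, ecx: edx=15+6=21
after add edx, 15: edx=21+15=36
after add esi, 1: esi=0+1=1
cmp esi, 6  (cmp 1,6)
jne L1: taken
after or edx, 15: edx=36|15=47
after add edx, ecx: edx=47+6=53
after add edx, 15: edx=53+15=68
after add esi, 1: esi=1+1=2
cmp esi, 6  (cmp 2,6)
jne L1: taken
after or edx, 15: edx=68|15=79
after add edx, ecx: edx=79+6=85
after add edx, 15: edx=85+15=100
After step 18: edx = 100.

100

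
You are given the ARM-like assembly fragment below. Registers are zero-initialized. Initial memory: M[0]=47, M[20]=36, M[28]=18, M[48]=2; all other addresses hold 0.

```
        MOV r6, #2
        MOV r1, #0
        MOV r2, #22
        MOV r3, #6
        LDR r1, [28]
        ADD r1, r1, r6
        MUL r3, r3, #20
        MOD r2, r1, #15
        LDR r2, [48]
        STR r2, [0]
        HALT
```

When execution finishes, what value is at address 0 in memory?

after MOV r6, #2: r6=2
after MOV r1, #0: r1=0
after MOV r2, #22: r2=22
after MOV r3, #6: r3=6
after LDR r1, [28]: r1=M[28]=18
after ADD r1, r1, r6: r1=18+2=20
after MUL r3, r3, #20: r3=6*20=120
after MOD r2, r1, #15: r2=20%15=5
after LDR r2, [48]: r2=M[48]=2
STR r2, [0] → M[0]=2
halt.

2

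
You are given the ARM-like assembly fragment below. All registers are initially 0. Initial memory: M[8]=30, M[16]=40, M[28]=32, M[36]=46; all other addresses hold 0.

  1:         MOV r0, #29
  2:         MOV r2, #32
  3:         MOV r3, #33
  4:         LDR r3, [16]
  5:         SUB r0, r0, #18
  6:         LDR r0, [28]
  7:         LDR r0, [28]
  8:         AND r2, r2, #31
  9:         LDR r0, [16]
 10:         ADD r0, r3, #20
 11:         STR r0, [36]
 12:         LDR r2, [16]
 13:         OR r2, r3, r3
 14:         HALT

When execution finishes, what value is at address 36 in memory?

60

after MOV r0, #29: r0=29
after MOV r2, #32: r2=32
after MOV r3, #33: r3=33
after LDR r3, [16]: r3=M[16]=40
after SUB r0, r0, #18: r0=29-18=11
after LDR r0, [28]: r0=M[28]=32
after LDR r0, [28]: r0=M[28]=32
after AND r2, r2, #31: r2=32&31=0
after LDR r0, [16]: r0=M[16]=40
after ADD r0, r3, #20: r0=40+20=60
STR r0, [36] → M[36]=60
after LDR r2, [16]: r2=M[16]=40
after OR r2, r3, r3: r2=40|40=40
halt.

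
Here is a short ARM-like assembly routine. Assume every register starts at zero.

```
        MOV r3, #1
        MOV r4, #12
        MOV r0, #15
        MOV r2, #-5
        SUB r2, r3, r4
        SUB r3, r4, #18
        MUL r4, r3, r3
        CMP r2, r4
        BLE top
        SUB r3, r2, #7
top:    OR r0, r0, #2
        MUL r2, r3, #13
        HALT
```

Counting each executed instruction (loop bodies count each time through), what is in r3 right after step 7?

r3=1
r4=12
r0=15
r2=-5
r2=1-12=-11
r3=12-18=-6
r4=(-6)*(-6)=36
After step 7: r3 = -6.

-6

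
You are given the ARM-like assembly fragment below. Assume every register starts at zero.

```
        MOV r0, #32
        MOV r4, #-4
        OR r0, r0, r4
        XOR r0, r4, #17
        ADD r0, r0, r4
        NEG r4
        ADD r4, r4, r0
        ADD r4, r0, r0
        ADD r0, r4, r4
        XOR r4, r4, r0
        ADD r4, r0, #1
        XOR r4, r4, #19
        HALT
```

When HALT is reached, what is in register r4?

after MOV r0, #32: r0=32
after MOV r4, #-4: r4=-4
after OR r0, r0, r4: r0=32|(-4)=-4
after XOR r0, r4, #17: r0=(-4)^17=-19
after ADD r0, r0, r4: r0=(-19)+(-4)=-23
after NEG r4: r4=-(-4)=4
after ADD r4, r4, r0: r4=4+(-23)=-19
after ADD r4, r0, r0: r4=(-23)+(-23)=-46
after ADD r0, r4, r4: r0=(-46)+(-46)=-92
after XOR r4, r4, r0: r4=(-46)^(-92)=118
after ADD r4, r0, #1: r4=(-92)+1=-91
after XOR r4, r4, #19: r4=(-91)^19=-74
halt.

-74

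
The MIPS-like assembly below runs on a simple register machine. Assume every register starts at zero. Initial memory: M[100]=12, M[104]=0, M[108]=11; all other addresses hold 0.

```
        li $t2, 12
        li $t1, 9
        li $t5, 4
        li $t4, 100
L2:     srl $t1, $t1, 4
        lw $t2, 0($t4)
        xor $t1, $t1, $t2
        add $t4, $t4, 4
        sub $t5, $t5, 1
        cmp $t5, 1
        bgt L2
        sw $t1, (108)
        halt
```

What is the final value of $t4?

112

li $t2, 12 → $t2=12
li $t1, 9 → $t1=9
li $t5, 4 → $t5=4
li $t4, 100 → $t4=100
srl $t1, $t1, 4 → $t1=9>>4=0
lw $t2, 0($t4) → $t2=M[100]=12
xor $t1, $t1, $t2 → $t1=0^12=12
add $t4, $t4, 4 → $t4=100+4=104
sub $t5, $t5, 1 → $t5=4-1=3
cmp $t5, 1  (cmp 3,1)
bgt L2: taken
srl $t1, $t1, 4 → $t1=12>>4=0
lw $t2, 0($t4) → $t2=M[104]=0
xor $t1, $t1, $t2 → $t1=0^0=0
add $t4, $t4, 4 → $t4=104+4=108
sub $t5, $t5, 1 → $t5=3-1=2
cmp $t5, 1  (cmp 2,1)
bgt L2: taken
srl $t1, $t1, 4 → $t1=0>>4=0
lw $t2, 0($t4) → $t2=M[108]=11
xor $t1, $t1, $t2 → $t1=0^11=11
add $t4, $t4, 4 → $t4=108+4=112
sub $t5, $t5, 1 → $t5=2-1=1
cmp $t5, 1  (cmp 1,1)
bgt L2: not taken
sw $t1, (108) → M[108]=11
halt.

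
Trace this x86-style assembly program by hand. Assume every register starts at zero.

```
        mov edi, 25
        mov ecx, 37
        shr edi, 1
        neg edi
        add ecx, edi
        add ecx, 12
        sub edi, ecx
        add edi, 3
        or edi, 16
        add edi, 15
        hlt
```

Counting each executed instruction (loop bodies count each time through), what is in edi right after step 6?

after mov edi, 25: edi=25
after mov ecx, 37: ecx=37
after shr edi, 1: edi=25>>1=12
after neg edi: edi=-(12)=-12
after add ecx, edi: ecx=37+(-12)=25
after add ecx, 12: ecx=25+12=37
After step 6: edi = -12.

-12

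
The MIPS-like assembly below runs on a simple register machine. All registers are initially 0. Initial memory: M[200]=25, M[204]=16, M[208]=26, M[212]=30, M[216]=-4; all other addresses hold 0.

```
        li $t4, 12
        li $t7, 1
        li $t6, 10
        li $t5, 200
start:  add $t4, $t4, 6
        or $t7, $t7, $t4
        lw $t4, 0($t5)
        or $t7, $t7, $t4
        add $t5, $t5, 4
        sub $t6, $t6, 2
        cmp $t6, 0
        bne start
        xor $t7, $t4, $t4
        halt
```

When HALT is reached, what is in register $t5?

after li $t4, 12: $t4=12
after li $t7, 1: $t7=1
after li $t6, 10: $t6=10
after li $t5, 200: $t5=200
after add $t4, $t4, 6: $t4=12+6=18
after or $t7, $t7, $t4: $t7=1|18=19
after lw $t4, 0($t5): $t4=M[200]=25
after or $t7, $t7, $t4: $t7=19|25=27
after add $t5, $t5, 4: $t5=200+4=204
after sub $t6, $t6, 2: $t6=10-2=8
cmp $t6, 0  (cmp 8,0)
bne start: taken
after add $t4, $t4, 6: $t4=25+6=31
after or $t7, $t7, $t4: $t7=27|31=31
after lw $t4, 0($t5): $t4=M[204]=16
after or $t7, $t7, $t4: $t7=31|16=31
after add $t5, $t5, 4: $t5=204+4=208
after sub $t6, $t6, 2: $t6=8-2=6
cmp $t6, 0  (cmp 6,0)
bne start: taken
after add $t4, $t4, 6: $t4=16+6=22
after or $t7, $t7, $t4: $t7=31|22=31
after lw $t4, 0($t5): $t4=M[208]=26
after or $t7, $t7, $t4: $t7=31|26=31
after add $t5, $t5, 4: $t5=208+4=212
after sub $t6, $t6, 2: $t6=6-2=4
cmp $t6, 0  (cmp 4,0)
bne start: taken
after add $t4, $t4, 6: $t4=26+6=32
after or $t7, $t7, $t4: $t7=31|32=63
after lw $t4, 0($t5): $t4=M[212]=30
after or $t7, $t7, $t4: $t7=63|30=63
after add $t5, $t5, 4: $t5=212+4=216
after sub $t6, $t6, 2: $t6=4-2=2
cmp $t6, 0  (cmp 2,0)
bne start: taken
after add $t4, $t4, 6: $t4=30+6=36
after or $t7, $t7, $t4: $t7=63|36=63
after lw $t4, 0($t5): $t4=M[216]=-4
after or $t7, $t7, $t4: $t7=63|(-4)=-1
after add $t5, $t5, 4: $t5=216+4=220
after sub $t6, $t6, 2: $t6=2-2=0
cmp $t6, 0  (cmp 0,0)
bne start: not taken
after xor $t7, $t4, $t4: $t7=(-4)^(-4)=0
halt.

220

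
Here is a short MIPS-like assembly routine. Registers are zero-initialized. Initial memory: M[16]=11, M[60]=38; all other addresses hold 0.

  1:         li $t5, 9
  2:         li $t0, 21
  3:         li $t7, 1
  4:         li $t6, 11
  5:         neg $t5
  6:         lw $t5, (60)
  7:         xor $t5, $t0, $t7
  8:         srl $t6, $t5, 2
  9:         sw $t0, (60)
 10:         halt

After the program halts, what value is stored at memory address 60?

li $t5, 9 → $t5=9
li $t0, 21 → $t0=21
li $t7, 1 → $t7=1
li $t6, 11 → $t6=11
neg $t5 → $t5=-(9)=-9
lw $t5, (60) → $t5=M[60]=38
xor $t5, $t0, $t7 → $t5=21^1=20
srl $t6, $t5, 2 → $t6=20>>2=5
sw $t0, (60) → M[60]=21
halt.

21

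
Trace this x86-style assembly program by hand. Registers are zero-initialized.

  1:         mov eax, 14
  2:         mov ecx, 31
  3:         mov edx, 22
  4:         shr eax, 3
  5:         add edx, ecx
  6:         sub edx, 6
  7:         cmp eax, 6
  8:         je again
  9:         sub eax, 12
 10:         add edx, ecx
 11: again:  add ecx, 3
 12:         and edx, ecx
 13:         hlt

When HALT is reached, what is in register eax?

-11

mov eax, 14 → eax=14
mov ecx, 31 → ecx=31
mov edx, 22 → edx=22
shr eax, 3 → eax=14>>3=1
add edx, ecx → edx=22+31=53
sub edx, 6 → edx=53-6=47
cmp eax, 6  (cmp 1,6)
je again: not taken
sub eax, 12 → eax=1-12=-11
add edx, ecx → edx=47+31=78
add ecx, 3 → ecx=31+3=34
and edx, ecx → edx=78&34=2
halt.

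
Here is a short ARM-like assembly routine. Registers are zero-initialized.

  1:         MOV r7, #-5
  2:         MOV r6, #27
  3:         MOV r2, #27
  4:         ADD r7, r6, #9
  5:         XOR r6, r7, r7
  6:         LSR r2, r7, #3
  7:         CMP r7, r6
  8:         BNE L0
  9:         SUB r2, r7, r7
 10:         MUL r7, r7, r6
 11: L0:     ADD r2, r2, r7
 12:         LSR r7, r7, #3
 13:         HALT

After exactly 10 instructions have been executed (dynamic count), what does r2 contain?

MOV r7, #-5 → r7=-5
MOV r6, #27 → r6=27
MOV r2, #27 → r2=27
ADD r7, r6, #9 → r7=27+9=36
XOR r6, r7, r7 → r6=36^36=0
LSR r2, r7, #3 → r2=36>>3=4
CMP r7, r6  (cmp 36,0)
BNE L0: taken
ADD r2, r2, r7 → r2=4+36=40
LSR r7, r7, #3 → r7=36>>3=4
After step 10: r2 = 40.

40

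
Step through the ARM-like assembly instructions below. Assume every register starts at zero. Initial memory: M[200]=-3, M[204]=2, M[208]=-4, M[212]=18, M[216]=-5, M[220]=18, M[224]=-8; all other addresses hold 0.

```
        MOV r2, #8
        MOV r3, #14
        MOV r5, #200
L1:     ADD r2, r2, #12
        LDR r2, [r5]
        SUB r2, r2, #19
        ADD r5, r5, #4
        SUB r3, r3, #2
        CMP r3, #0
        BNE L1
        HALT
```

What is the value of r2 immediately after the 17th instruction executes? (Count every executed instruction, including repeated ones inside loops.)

-17

MOV r2, #8 → r2=8
MOV r3, #14 → r3=14
MOV r5, #200 → r5=200
ADD r2, r2, #12 → r2=8+12=20
LDR r2, [r5] → r2=M[200]=-3
SUB r2, r2, #19 → r2=(-3)-19=-22
ADD r5, r5, #4 → r5=200+4=204
SUB r3, r3, #2 → r3=14-2=12
CMP r3, #0  (cmp 12,0)
BNE L1: taken
ADD r2, r2, #12 → r2=(-22)+12=-10
LDR r2, [r5] → r2=M[204]=2
SUB r2, r2, #19 → r2=2-19=-17
ADD r5, r5, #4 → r5=204+4=208
SUB r3, r3, #2 → r3=12-2=10
CMP r3, #0  (cmp 10,0)
BNE L1: taken
After step 17: r2 = -17.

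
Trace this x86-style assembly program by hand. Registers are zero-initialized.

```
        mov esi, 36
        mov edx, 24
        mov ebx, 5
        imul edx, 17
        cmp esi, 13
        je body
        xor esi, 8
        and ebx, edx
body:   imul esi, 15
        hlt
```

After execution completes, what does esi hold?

660

mov esi, 36 → esi=36
mov edx, 24 → edx=24
mov ebx, 5 → ebx=5
imul edx, 17 → edx=24*17=408
cmp esi, 13  (cmp 36,13)
je body: not taken
xor esi, 8 → esi=36^8=44
and ebx, edx → ebx=5&408=0
imul esi, 15 → esi=44*15=660
halt.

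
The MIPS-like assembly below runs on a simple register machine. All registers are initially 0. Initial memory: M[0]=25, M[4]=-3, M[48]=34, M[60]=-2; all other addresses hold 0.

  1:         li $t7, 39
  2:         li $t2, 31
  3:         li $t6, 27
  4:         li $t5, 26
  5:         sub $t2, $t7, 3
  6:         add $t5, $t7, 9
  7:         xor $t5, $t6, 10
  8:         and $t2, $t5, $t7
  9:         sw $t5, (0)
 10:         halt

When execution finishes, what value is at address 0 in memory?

17

$t7=39
$t2=31
$t6=27
$t5=26
$t2=39-3=36
$t5=39+9=48
$t5=27^10=17
$t2=17&39=1
sw $t5, (0) → M[0]=17
halt.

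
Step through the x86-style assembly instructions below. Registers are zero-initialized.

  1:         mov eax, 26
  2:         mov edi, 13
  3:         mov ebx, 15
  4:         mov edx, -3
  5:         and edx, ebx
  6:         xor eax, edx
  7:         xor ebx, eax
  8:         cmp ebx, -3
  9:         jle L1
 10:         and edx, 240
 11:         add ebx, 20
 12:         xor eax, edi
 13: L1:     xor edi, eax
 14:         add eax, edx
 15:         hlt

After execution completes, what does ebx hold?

44

mov eax, 26 → eax=26
mov edi, 13 → edi=13
mov ebx, 15 → ebx=15
mov edx, -3 → edx=-3
and edx, ebx → edx=(-3)&15=13
xor eax, edx → eax=26^13=23
xor ebx, eax → ebx=15^23=24
cmp ebx, -3  (cmp 24,-3)
jle L1: not taken
and edx, 240 → edx=13&240=0
add ebx, 20 → ebx=24+20=44
xor eax, edi → eax=23^13=26
xor edi, eax → edi=13^26=23
add eax, edx → eax=26+0=26
halt.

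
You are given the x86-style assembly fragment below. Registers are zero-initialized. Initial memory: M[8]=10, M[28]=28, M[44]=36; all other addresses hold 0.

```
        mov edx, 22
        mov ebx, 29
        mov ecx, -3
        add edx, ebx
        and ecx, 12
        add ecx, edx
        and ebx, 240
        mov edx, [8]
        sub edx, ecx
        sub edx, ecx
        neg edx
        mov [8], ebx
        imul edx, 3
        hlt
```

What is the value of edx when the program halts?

after mov edx, 22: edx=22
after mov ebx, 29: ebx=29
after mov ecx, -3: ecx=-3
after add edx, ebx: edx=22+29=51
after and ecx, 12: ecx=(-3)&12=12
after add ecx, edx: ecx=12+51=63
after and ebx, 240: ebx=29&240=16
after mov edx, [8]: edx=M[8]=10
after sub edx, ecx: edx=10-63=-53
after sub edx, ecx: edx=(-53)-63=-116
after neg edx: edx=-(-116)=116
mov [8], ebx → M[8]=16
after imul edx, 3: edx=116*3=348
halt.

348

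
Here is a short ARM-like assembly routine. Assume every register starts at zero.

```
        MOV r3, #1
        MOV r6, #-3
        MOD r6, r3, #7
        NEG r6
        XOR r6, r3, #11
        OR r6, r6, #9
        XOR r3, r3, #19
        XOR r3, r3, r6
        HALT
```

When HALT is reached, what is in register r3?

after MOV r3, #1: r3=1
after MOV r6, #-3: r6=-3
after MOD r6, r3, #7: r6=1%7=1
after NEG r6: r6=-(1)=-1
after XOR r6, r3, #11: r6=1^11=10
after OR r6, r6, #9: r6=10|9=11
after XOR r3, r3, #19: r3=1^19=18
after XOR r3, r3, r6: r3=18^11=25
halt.

25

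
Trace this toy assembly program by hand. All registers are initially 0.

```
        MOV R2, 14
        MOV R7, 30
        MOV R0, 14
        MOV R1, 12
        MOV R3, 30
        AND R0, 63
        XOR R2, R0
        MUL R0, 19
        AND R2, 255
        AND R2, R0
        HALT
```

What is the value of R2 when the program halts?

0

MOV R2, 14 → R2=14
MOV R7, 30 → R7=30
MOV R0, 14 → R0=14
MOV R1, 12 → R1=12
MOV R3, 30 → R3=30
AND R0, 63 → R0=14&63=14
XOR R2, R0 → R2=14^14=0
MUL R0, 19 → R0=14*19=266
AND R2, 255 → R2=0&255=0
AND R2, R0 → R2=0&266=0
halt.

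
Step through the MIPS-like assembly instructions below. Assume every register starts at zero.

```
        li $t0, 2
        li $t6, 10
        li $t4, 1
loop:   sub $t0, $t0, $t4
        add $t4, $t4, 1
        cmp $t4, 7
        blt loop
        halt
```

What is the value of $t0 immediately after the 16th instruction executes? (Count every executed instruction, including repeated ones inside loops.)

$t0=2
$t6=10
$t4=1
$t0=2-1=1
$t4=1+1=2
cmp $t4, 7  (cmp 2,7)
blt loop: taken
$t0=1-2=-1
$t4=2+1=3
cmp $t4, 7  (cmp 3,7)
blt loop: taken
$t0=(-1)-3=-4
$t4=3+1=4
cmp $t4, 7  (cmp 4,7)
blt loop: taken
$t0=(-4)-4=-8
After step 16: $t0 = -8.

-8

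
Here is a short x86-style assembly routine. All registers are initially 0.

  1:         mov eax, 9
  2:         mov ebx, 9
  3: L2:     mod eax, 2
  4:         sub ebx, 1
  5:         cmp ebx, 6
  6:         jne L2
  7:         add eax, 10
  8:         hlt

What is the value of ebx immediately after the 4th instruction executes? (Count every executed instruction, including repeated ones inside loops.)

8

after mov eax, 9: eax=9
after mov ebx, 9: ebx=9
after mod eax, 2: eax=9%2=1
after sub ebx, 1: ebx=9-1=8
After step 4: ebx = 8.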